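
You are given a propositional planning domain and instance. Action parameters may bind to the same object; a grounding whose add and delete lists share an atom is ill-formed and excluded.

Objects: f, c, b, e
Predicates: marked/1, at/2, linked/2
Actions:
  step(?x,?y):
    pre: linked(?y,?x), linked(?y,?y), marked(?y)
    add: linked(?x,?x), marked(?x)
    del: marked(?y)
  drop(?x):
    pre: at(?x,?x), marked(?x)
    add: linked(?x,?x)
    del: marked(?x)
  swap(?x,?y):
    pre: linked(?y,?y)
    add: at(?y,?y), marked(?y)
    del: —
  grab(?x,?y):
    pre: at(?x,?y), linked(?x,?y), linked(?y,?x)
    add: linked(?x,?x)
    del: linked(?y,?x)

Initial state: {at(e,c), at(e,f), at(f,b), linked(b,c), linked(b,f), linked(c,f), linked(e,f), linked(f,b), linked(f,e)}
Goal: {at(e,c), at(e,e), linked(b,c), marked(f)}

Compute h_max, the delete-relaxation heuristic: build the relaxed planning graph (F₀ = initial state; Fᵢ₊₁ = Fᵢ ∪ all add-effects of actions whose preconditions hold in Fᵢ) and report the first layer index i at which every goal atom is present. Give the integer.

2

F0 = init (9 atoms)
F1 = F0 ∪ {linked(e,e), linked(f,f)}  (11 atoms)
F2 = F1 ∪ {at(e,e), at(f,f), marked(e), marked(f)}  (15 atoms)
goal ⊆ F2  ⇒  h_max = 2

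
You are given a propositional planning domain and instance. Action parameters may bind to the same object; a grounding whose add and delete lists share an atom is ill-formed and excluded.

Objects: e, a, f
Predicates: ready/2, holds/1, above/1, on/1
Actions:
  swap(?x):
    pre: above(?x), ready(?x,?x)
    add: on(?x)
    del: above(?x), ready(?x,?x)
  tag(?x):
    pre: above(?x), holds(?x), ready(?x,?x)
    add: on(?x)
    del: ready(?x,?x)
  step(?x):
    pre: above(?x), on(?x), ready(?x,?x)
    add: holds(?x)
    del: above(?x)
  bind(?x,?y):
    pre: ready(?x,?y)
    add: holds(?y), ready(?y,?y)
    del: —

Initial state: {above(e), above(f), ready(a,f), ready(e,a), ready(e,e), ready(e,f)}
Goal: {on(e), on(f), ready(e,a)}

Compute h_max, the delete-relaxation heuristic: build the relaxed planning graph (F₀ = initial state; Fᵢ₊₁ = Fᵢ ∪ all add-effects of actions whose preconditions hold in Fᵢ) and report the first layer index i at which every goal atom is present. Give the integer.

2

F0 = init (6 atoms)
F1 = F0 ∪ {holds(a), holds(e), holds(f), on(e), ready(a,a), ready(f,f)}  (12 atoms)
F2 = F1 ∪ {on(f)}  (13 atoms)
goal ⊆ F2  ⇒  h_max = 2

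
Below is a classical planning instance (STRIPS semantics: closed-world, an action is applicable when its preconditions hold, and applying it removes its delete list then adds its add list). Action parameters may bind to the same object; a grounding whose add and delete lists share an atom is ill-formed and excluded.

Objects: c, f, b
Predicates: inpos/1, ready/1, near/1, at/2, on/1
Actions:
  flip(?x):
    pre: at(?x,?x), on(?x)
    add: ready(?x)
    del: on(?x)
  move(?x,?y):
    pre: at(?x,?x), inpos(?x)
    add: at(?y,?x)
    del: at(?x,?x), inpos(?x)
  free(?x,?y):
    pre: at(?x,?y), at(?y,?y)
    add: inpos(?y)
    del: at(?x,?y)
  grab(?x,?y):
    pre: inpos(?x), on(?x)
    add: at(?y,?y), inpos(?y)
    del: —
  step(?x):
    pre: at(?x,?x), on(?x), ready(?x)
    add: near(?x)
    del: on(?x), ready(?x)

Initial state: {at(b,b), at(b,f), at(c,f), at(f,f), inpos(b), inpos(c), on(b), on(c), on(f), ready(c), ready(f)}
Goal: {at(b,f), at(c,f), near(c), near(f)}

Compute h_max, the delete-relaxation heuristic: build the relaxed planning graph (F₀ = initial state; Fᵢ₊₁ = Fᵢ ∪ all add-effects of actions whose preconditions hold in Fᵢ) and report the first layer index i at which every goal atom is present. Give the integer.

F0 = init (11 atoms)
F1 = F0 ∪ {at(c,b), at(c,c), at(f,b), inpos(f), near(f), ready(b)}  (17 atoms)
F2 = F1 ∪ {at(b,c), at(f,c), near(b), near(c)}  (21 atoms)
goal ⊆ F2  ⇒  h_max = 2

2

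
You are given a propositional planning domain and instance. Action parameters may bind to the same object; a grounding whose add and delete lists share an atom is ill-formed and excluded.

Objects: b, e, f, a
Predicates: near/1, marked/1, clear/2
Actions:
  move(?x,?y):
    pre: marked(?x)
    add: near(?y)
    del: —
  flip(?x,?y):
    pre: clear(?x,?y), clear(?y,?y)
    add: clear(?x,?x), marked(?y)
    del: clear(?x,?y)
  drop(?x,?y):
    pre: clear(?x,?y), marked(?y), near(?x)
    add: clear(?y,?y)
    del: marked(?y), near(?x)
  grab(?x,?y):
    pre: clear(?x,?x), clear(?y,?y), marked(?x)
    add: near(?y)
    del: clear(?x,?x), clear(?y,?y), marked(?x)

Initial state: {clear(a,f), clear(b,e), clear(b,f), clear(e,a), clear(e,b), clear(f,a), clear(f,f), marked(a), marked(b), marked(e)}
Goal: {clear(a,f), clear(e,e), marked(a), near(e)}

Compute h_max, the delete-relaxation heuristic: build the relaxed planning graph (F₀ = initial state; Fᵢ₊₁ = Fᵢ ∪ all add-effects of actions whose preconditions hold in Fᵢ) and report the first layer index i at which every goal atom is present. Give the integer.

F0 = init (10 atoms)
F1 = F0 ∪ {clear(a,a), clear(b,b), marked(f), near(a), near(b), near(e), near(f)}  (17 atoms)
F2 = F1 ∪ {clear(e,e)}  (18 atoms)
goal ⊆ F2  ⇒  h_max = 2

2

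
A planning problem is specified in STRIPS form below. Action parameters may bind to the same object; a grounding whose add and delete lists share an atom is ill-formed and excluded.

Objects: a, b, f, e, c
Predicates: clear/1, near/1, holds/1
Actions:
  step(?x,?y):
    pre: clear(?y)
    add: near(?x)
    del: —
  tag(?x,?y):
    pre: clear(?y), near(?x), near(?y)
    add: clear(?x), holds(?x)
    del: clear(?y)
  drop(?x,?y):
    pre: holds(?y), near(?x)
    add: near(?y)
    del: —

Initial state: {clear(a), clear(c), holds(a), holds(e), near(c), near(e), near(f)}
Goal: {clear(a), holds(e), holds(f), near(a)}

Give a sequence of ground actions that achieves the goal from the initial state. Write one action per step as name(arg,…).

step(a,a); tag(f,c)

1. step(a,a)  →  {clear(a), clear(c), holds(a), holds(e), near(a), near(c), near(e), near(f)}
2. tag(f,c)  →  {clear(a), clear(f), holds(a), holds(e), holds(f), near(a), near(c), near(e), near(f)}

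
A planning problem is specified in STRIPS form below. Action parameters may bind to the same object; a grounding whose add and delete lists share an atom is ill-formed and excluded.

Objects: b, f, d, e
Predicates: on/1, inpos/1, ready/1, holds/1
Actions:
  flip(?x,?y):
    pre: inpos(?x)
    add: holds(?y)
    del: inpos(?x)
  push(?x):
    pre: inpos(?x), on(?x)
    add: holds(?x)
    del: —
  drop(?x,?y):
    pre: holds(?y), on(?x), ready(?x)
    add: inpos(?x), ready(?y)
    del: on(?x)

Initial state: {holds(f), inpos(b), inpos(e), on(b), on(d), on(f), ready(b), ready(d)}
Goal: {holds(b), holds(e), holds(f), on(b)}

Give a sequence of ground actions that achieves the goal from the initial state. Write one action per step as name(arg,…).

flip(b,b); flip(e,e)

1. flip(b,b)  →  {holds(b), holds(f), inpos(e), on(b), on(d), on(f), ready(b), ready(d)}
2. flip(e,e)  →  {holds(b), holds(e), holds(f), on(b), on(d), on(f), ready(b), ready(d)}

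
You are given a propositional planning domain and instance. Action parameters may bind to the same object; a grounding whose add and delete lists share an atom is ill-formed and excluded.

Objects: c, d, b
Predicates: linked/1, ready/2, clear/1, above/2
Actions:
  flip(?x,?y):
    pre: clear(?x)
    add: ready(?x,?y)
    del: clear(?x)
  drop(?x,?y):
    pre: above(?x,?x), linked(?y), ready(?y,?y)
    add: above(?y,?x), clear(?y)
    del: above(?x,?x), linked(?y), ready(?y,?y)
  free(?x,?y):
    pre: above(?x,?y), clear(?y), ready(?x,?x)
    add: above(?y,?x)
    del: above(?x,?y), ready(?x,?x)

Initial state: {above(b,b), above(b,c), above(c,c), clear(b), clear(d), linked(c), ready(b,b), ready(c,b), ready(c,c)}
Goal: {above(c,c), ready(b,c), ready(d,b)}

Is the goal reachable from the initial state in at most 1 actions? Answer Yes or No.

No

1. flip(d,b)  →  {above(b,b), above(b,c), above(c,c), clear(b), linked(c), ready(b,b), ready(c,b), ready(c,c), ready(d,b)}
2. flip(b,c)  →  {above(b,b), above(b,c), above(c,c), linked(c), ready(b,b), ready(b,c), ready(c,b), ready(c,c), ready(d,b)}
optimal plan length = 2; 2 > 1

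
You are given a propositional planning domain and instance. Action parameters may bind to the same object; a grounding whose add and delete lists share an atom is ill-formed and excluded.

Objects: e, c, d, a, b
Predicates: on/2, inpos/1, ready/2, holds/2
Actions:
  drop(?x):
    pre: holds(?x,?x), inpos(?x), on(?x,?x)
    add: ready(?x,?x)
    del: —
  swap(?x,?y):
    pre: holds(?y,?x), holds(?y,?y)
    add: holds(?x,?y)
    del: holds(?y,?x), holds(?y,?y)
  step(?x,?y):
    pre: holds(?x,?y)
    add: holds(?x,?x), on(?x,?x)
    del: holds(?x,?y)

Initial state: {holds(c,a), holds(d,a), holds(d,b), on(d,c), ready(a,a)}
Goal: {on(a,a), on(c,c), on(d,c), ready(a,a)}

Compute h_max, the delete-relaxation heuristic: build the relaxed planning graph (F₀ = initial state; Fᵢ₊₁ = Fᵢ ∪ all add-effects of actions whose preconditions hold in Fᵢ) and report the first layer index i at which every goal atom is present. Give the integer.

3

F0 = init (5 atoms)
F1 = F0 ∪ {holds(c,c), holds(d,d), on(c,c), on(d,d)}  (9 atoms)
F2 = F1 ∪ {holds(a,c), holds(a,d), holds(b,d)}  (12 atoms)
F3 = F2 ∪ {holds(a,a), holds(b,b), on(a,a), on(b,b)}  (16 atoms)
goal ⊆ F3  ⇒  h_max = 3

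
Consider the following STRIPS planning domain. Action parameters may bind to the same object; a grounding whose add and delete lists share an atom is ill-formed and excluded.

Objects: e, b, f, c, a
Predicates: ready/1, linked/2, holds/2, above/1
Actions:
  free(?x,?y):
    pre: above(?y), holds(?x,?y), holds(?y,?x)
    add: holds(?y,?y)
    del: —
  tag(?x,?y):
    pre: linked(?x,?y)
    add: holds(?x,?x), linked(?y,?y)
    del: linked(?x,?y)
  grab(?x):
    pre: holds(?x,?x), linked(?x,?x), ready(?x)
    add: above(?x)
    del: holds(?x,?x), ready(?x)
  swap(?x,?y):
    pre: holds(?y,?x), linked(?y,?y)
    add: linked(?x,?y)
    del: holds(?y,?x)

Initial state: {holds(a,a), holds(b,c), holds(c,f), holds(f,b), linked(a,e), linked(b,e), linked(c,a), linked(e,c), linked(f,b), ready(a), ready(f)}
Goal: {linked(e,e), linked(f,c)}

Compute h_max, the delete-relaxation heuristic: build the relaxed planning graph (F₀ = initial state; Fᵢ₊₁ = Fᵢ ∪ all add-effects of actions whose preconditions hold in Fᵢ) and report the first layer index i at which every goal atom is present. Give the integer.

2

F0 = init (11 atoms)
F1 = F0 ∪ {holds(b,b), holds(c,c), holds(e,e), holds(f,f), linked(a,a), linked(b,b), linked(c,c), linked(e,e)}  (19 atoms)
F2 = F1 ∪ {above(a), linked(c,b), linked(f,c)}  (22 atoms)
goal ⊆ F2  ⇒  h_max = 2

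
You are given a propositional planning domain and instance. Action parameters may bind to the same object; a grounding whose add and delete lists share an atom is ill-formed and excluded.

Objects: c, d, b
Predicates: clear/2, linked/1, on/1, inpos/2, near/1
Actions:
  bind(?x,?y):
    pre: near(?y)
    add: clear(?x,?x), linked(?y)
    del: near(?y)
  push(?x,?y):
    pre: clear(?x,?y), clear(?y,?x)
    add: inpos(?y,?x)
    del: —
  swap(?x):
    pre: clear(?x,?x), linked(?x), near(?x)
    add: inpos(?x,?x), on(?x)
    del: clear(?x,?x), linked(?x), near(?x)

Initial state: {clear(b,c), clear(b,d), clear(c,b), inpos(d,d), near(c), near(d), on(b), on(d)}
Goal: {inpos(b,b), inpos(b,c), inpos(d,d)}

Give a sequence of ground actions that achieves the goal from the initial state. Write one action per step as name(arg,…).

1. bind(b,c)  →  {clear(b,b), clear(b,c), clear(b,d), clear(c,b), inpos(d,d), linked(c), near(d), on(b), on(d)}
2. push(c,b)  →  {clear(b,b), clear(b,c), clear(b,d), clear(c,b), inpos(b,c), inpos(d,d), linked(c), near(d), on(b), on(d)}
3. push(b,b)  →  {clear(b,b), clear(b,c), clear(b,d), clear(c,b), inpos(b,b), inpos(b,c), inpos(d,d), linked(c), near(d), on(b), on(d)}

bind(b,c); push(c,b); push(b,b)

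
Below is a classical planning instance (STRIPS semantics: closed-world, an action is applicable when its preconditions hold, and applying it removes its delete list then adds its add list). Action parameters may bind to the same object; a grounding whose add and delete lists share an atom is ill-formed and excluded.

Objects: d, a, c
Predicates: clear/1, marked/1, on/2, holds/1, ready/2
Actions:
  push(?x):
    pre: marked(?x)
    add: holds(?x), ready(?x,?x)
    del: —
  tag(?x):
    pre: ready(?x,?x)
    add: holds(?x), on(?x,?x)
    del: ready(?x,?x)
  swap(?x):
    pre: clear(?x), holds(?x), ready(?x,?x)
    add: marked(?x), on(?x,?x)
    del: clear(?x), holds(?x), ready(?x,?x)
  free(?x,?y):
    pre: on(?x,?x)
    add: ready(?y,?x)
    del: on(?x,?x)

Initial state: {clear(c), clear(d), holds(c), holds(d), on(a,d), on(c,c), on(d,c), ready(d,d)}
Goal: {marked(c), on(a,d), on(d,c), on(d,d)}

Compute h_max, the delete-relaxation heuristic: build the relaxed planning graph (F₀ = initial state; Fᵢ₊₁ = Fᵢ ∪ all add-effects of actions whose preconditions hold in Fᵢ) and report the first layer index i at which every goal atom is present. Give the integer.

F0 = init (8 atoms)
F1 = F0 ∪ {marked(d), on(d,d), ready(a,c), ready(c,c), ready(d,c)}  (13 atoms)
F2 = F1 ∪ {marked(c), ready(a,d), ready(c,d)}  (16 atoms)
goal ⊆ F2  ⇒  h_max = 2

2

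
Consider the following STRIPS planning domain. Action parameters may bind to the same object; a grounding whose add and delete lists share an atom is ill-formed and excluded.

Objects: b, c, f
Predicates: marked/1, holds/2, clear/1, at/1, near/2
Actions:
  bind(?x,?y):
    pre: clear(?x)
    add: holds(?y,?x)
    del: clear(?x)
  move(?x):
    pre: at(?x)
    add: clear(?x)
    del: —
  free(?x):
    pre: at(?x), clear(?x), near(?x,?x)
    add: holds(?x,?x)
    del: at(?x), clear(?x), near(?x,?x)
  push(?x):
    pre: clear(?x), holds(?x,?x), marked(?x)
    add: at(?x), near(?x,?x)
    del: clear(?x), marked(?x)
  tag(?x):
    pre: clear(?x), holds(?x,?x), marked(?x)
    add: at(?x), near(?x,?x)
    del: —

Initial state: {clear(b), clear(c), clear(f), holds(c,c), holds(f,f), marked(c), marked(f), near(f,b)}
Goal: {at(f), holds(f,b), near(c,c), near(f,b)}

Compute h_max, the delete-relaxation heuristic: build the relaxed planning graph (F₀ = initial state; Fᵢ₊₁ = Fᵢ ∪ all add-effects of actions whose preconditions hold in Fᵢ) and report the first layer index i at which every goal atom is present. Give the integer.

F0 = init (8 atoms)
F1 = F0 ∪ {at(c), at(f), holds(b,b), holds(b,c), holds(b,f), holds(c,b), holds(c,f), holds(f,b), holds(f,c), near(c,c), near(f,f)}  (19 atoms)
goal ⊆ F1  ⇒  h_max = 1

1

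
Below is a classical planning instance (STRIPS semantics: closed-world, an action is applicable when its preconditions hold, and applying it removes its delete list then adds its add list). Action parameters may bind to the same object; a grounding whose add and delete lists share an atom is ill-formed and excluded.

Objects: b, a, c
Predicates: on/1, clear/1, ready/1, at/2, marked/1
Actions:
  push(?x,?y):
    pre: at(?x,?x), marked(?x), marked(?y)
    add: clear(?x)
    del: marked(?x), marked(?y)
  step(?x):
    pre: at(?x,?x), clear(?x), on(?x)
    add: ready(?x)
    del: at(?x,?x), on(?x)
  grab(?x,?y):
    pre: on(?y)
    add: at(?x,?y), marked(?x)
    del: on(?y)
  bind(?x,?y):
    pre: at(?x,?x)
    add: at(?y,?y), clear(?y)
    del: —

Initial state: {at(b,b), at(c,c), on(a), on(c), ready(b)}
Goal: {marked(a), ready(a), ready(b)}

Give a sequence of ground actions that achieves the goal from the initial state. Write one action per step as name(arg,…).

1. grab(a,c)  →  {at(a,c), at(b,b), at(c,c), marked(a), on(a), ready(b)}
2. bind(b,a)  →  {at(a,a), at(a,c), at(b,b), at(c,c), clear(a), marked(a), on(a), ready(b)}
3. step(a)  →  {at(a,c), at(b,b), at(c,c), clear(a), marked(a), ready(a), ready(b)}

grab(a,c); bind(b,a); step(a)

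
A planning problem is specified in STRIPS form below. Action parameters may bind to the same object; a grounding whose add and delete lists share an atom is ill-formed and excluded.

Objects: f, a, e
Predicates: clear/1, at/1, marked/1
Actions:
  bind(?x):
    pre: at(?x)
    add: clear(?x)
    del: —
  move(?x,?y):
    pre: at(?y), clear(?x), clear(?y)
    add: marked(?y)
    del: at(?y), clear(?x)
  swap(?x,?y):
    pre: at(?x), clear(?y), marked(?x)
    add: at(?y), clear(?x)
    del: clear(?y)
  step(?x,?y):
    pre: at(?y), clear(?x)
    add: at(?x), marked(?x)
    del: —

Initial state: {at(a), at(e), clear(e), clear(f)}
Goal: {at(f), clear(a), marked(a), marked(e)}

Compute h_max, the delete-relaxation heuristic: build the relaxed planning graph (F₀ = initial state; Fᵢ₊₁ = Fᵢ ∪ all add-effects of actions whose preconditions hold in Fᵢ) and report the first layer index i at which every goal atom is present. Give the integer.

2

F0 = init (4 atoms)
F1 = F0 ∪ {at(f), clear(a), marked(e), marked(f)}  (8 atoms)
F2 = F1 ∪ {marked(a)}  (9 atoms)
goal ⊆ F2  ⇒  h_max = 2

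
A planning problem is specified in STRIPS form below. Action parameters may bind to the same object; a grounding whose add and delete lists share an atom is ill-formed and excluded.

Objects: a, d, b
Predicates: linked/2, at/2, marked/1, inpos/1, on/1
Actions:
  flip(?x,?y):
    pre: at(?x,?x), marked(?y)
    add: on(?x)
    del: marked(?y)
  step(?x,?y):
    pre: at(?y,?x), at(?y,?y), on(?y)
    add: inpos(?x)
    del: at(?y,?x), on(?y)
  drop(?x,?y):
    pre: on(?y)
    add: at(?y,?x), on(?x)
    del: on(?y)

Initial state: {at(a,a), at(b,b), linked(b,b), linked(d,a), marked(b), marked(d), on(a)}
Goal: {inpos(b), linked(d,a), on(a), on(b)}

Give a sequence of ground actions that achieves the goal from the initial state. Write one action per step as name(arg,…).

1. flip(b,d)  →  {at(a,a), at(b,b), linked(b,b), linked(d,a), marked(b), on(a), on(b)}
2. step(b,b)  →  {at(a,a), inpos(b), linked(b,b), linked(d,a), marked(b), on(a)}
3. drop(b,a)  →  {at(a,a), at(a,b), inpos(b), linked(b,b), linked(d,a), marked(b), on(b)}
4. flip(a,b)  →  {at(a,a), at(a,b), inpos(b), linked(b,b), linked(d,a), on(a), on(b)}

flip(b,d); step(b,b); drop(b,a); flip(a,b)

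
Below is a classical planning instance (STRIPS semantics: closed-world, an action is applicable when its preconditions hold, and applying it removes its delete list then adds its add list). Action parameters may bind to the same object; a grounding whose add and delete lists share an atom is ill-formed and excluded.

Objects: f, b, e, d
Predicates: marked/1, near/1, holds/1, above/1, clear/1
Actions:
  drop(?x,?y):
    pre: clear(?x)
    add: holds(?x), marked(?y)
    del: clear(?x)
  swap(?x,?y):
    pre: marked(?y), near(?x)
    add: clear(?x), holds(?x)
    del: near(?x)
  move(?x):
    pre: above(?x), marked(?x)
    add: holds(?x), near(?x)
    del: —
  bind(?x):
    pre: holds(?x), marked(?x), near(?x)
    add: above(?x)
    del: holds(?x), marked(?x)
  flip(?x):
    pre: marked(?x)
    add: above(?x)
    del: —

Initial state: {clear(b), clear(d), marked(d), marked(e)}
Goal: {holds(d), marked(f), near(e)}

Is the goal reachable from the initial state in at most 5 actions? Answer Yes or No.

1. drop(d,f)  →  {clear(b), holds(d), marked(d), marked(e), marked(f)}
2. flip(e)  →  {above(e), clear(b), holds(d), marked(d), marked(e), marked(f)}
3. move(e)  →  {above(e), clear(b), holds(d), holds(e), marked(d), marked(e), marked(f), near(e)}
optimal plan length = 3; 3 ≤ 5

Yes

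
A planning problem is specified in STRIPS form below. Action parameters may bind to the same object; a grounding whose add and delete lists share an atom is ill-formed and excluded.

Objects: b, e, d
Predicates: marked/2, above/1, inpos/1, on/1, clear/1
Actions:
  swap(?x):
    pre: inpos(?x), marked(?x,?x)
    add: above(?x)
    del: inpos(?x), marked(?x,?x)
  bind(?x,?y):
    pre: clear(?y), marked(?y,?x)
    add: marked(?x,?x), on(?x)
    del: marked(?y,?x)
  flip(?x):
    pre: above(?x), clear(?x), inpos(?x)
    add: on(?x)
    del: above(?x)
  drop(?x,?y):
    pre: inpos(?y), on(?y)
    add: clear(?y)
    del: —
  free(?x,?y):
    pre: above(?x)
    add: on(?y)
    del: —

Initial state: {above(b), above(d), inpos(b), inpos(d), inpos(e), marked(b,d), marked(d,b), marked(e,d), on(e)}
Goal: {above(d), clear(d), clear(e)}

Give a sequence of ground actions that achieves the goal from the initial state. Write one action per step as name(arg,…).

drop(b,e); bind(d,e); drop(b,d)

1. drop(b,e)  →  {above(b), above(d), clear(e), inpos(b), inpos(d), inpos(e), marked(b,d), marked(d,b), marked(e,d), on(e)}
2. bind(d,e)  →  {above(b), above(d), clear(e), inpos(b), inpos(d), inpos(e), marked(b,d), marked(d,b), marked(d,d), on(d), on(e)}
3. drop(b,d)  →  {above(b), above(d), clear(d), clear(e), inpos(b), inpos(d), inpos(e), marked(b,d), marked(d,b), marked(d,d), on(d), on(e)}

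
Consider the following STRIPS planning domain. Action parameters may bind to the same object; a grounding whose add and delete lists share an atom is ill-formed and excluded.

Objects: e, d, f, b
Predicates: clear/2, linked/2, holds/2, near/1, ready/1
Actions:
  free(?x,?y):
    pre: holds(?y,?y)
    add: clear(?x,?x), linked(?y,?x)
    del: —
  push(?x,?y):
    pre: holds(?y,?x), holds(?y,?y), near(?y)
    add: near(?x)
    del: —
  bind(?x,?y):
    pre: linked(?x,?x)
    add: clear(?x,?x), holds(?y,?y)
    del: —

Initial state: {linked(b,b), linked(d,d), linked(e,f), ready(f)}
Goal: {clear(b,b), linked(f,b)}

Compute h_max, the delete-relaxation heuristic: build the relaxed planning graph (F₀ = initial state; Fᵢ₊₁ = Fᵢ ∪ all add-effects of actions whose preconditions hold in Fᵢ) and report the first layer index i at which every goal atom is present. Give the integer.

2

F0 = init (4 atoms)
F1 = F0 ∪ {clear(b,b), clear(d,d), holds(b,b), holds(d,d), holds(e,e), holds(f,f)}  (10 atoms)
F2 = F1 ∪ {clear(e,e), clear(f,f), linked(b,d), linked(b,e), linked(b,f), linked(d,b), linked(d,e), linked(d,f), linked(e,b), linked(e,d), linked(e,e), linked(f,b), linked(f,d), linked(f,e), linked(f,f)}  (25 atoms)
goal ⊆ F2  ⇒  h_max = 2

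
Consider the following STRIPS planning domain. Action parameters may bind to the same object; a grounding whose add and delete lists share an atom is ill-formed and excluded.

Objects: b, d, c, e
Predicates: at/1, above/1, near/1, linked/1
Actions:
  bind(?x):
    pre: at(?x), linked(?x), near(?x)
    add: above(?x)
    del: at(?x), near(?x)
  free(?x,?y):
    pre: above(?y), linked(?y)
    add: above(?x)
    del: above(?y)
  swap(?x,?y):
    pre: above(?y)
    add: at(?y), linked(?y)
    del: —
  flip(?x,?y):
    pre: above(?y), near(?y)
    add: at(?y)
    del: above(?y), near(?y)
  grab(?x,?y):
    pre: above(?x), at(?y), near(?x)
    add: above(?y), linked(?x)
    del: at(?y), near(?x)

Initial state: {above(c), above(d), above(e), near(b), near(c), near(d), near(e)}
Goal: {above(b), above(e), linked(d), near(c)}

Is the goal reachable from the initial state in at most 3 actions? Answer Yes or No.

1. swap(b,d)  →  {above(c), above(d), above(e), at(d), linked(d), near(b), near(c), near(d), near(e)}
2. free(b,d)  →  {above(b), above(c), above(e), at(d), linked(d), near(b), near(c), near(d), near(e)}
optimal plan length = 2; 2 ≤ 3

Yes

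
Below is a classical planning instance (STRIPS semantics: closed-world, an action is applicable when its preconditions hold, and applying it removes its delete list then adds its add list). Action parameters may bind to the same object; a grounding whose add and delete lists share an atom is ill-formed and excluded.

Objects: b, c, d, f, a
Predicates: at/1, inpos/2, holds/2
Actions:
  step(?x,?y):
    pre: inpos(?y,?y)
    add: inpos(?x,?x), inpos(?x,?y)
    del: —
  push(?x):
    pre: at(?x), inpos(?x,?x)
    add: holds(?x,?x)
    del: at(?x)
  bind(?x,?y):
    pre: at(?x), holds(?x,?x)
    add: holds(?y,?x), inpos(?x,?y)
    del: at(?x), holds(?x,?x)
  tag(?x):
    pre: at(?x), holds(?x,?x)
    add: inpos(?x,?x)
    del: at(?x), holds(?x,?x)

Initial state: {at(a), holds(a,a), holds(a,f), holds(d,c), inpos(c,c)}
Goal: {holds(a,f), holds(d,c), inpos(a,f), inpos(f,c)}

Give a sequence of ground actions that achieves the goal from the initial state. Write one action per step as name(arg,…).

1. step(f,c)  →  {at(a), holds(a,a), holds(a,f), holds(d,c), inpos(c,c), inpos(f,c), inpos(f,f)}
2. step(a,f)  →  {at(a), holds(a,a), holds(a,f), holds(d,c), inpos(a,a), inpos(a,f), inpos(c,c), inpos(f,c), inpos(f,f)}

step(f,c); step(a,f)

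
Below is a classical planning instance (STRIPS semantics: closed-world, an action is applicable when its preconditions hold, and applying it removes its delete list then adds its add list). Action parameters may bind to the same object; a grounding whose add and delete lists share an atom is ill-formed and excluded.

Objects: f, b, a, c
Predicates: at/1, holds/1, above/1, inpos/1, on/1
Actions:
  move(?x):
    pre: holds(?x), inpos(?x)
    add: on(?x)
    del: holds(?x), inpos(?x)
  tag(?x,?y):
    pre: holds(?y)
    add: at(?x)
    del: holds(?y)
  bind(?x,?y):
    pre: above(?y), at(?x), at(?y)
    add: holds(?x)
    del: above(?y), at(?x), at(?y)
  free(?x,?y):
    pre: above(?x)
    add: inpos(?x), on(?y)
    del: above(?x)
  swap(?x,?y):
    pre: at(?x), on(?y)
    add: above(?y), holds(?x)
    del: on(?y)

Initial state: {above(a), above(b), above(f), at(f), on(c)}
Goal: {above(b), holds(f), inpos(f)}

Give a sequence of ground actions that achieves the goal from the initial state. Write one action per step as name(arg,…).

1. free(f,f)  →  {above(a), above(b), at(f), inpos(f), on(c), on(f)}
2. swap(f,f)  →  {above(a), above(b), above(f), at(f), holds(f), inpos(f), on(c)}

free(f,f); swap(f,f)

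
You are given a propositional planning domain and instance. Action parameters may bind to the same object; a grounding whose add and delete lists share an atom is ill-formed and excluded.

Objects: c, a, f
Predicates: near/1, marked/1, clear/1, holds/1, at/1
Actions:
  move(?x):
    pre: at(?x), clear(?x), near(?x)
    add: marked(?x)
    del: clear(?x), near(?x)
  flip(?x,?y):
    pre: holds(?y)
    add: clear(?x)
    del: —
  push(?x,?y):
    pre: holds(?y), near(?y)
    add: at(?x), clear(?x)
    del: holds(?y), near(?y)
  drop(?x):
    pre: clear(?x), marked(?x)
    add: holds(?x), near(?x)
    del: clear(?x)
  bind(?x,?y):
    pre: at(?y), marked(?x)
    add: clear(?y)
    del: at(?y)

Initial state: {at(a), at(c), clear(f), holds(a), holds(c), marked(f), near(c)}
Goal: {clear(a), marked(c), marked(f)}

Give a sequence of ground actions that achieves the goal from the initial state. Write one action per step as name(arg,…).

flip(c,c); move(c); flip(a,c)

1. flip(c,c)  →  {at(a), at(c), clear(c), clear(f), holds(a), holds(c), marked(f), near(c)}
2. move(c)  →  {at(a), at(c), clear(f), holds(a), holds(c), marked(c), marked(f)}
3. flip(a,c)  →  {at(a), at(c), clear(a), clear(f), holds(a), holds(c), marked(c), marked(f)}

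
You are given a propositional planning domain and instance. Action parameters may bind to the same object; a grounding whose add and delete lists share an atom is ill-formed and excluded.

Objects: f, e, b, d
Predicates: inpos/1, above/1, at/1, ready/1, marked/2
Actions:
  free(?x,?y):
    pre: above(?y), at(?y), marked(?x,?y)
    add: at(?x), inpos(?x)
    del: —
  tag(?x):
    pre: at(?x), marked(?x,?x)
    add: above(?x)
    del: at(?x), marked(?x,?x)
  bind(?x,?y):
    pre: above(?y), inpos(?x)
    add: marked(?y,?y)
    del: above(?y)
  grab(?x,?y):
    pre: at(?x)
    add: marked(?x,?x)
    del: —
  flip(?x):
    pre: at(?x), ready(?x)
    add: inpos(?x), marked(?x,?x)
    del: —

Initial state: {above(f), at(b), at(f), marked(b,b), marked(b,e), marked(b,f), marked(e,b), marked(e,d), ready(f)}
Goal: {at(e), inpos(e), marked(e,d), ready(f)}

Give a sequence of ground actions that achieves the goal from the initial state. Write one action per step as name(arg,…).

1. tag(b)  →  {above(b), above(f), at(f), marked(b,e), marked(b,f), marked(e,b), marked(e,d), ready(f)}
2. free(b,f)  →  {above(b), above(f), at(b), at(f), inpos(b), marked(b,e), marked(b,f), marked(e,b), marked(e,d), ready(f)}
3. free(e,b)  →  {above(b), above(f), at(b), at(e), at(f), inpos(b), inpos(e), marked(b,e), marked(b,f), marked(e,b), marked(e,d), ready(f)}

tag(b); free(b,f); free(e,b)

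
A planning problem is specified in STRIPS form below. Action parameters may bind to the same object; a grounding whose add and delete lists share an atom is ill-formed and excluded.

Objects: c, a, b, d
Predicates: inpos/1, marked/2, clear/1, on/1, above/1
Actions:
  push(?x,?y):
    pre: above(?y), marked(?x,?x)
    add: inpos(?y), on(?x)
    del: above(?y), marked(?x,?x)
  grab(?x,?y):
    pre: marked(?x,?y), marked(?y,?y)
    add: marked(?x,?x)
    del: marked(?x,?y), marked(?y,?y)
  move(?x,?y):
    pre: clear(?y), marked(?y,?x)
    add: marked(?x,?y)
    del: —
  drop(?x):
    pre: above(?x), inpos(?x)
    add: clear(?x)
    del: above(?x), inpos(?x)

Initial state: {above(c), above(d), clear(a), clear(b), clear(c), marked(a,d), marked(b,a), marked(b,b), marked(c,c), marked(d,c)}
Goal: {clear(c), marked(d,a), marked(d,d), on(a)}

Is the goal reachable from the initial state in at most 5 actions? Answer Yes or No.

1. grab(d,c)  →  {above(c), above(d), clear(a), clear(b), clear(c), marked(a,d), marked(b,a), marked(b,b), marked(d,d)}
2. move(a,b)  →  {above(c), above(d), clear(a), clear(b), clear(c), marked(a,b), marked(a,d), marked(b,a), marked(b,b), marked(d,d)}
3. grab(a,b)  →  {above(c), above(d), clear(a), clear(b), clear(c), marked(a,a), marked(a,d), marked(b,a), marked(d,d)}
4. push(a,c)  →  {above(d), clear(a), clear(b), clear(c), inpos(c), marked(a,d), marked(b,a), marked(d,d), on(a)}
5. move(d,a)  →  {above(d), clear(a), clear(b), clear(c), inpos(c), marked(a,d), marked(b,a), marked(d,a), marked(d,d), on(a)}
optimal plan length = 5; 5 ≤ 5

Yes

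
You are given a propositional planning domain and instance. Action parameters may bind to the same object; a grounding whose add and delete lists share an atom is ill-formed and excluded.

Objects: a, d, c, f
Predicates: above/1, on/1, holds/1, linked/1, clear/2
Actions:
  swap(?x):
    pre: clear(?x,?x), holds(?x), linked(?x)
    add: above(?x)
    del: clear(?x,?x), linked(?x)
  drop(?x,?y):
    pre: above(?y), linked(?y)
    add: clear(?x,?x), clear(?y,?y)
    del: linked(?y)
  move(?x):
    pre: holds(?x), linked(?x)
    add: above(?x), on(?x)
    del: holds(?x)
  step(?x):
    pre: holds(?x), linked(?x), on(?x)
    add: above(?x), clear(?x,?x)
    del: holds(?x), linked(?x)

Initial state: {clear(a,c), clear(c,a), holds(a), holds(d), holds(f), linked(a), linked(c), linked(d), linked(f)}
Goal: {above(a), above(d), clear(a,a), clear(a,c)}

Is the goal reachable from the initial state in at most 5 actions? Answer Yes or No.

1. move(a)  →  {above(a), clear(a,c), clear(c,a), holds(d), holds(f), linked(a), linked(c), linked(d), linked(f), on(a)}
2. drop(a,a)  →  {above(a), clear(a,a), clear(a,c), clear(c,a), holds(d), holds(f), linked(c), linked(d), linked(f), on(a)}
3. move(d)  →  {above(a), above(d), clear(a,a), clear(a,c), clear(c,a), holds(f), linked(c), linked(d), linked(f), on(a), on(d)}
optimal plan length = 3; 3 ≤ 5

Yes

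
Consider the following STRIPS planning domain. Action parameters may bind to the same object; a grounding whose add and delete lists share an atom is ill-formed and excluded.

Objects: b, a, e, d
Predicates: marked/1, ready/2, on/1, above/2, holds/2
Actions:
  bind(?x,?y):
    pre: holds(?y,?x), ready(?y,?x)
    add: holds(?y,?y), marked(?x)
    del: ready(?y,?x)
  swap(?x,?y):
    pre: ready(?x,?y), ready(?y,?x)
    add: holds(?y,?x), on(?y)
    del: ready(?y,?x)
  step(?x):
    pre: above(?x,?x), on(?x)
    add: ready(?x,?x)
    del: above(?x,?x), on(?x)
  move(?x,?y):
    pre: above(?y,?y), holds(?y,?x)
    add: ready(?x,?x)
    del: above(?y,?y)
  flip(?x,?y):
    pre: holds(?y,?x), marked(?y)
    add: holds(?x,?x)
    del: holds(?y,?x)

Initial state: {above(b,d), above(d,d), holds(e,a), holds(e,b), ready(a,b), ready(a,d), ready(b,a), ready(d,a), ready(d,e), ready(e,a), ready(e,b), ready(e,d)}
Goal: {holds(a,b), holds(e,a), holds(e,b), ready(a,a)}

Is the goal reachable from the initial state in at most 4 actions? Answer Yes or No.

1. swap(b,a)  →  {above(b,d), above(d,d), holds(a,b), holds(e,a), holds(e,b), on(a), ready(a,d), ready(b,a), ready(d,a), ready(d,e), ready(e,a), ready(e,b), ready(e,d)}
2. swap(a,d)  →  {above(b,d), above(d,d), holds(a,b), holds(d,a), holds(e,a), holds(e,b), on(a), on(d), ready(a,d), ready(b,a), ready(d,e), ready(e,a), ready(e,b), ready(e,d)}
3. move(a,d)  →  {above(b,d), holds(a,b), holds(d,a), holds(e,a), holds(e,b), on(a), on(d), ready(a,a), ready(a,d), ready(b,a), ready(d,e), ready(e,a), ready(e,b), ready(e,d)}
optimal plan length = 3; 3 ≤ 4

Yes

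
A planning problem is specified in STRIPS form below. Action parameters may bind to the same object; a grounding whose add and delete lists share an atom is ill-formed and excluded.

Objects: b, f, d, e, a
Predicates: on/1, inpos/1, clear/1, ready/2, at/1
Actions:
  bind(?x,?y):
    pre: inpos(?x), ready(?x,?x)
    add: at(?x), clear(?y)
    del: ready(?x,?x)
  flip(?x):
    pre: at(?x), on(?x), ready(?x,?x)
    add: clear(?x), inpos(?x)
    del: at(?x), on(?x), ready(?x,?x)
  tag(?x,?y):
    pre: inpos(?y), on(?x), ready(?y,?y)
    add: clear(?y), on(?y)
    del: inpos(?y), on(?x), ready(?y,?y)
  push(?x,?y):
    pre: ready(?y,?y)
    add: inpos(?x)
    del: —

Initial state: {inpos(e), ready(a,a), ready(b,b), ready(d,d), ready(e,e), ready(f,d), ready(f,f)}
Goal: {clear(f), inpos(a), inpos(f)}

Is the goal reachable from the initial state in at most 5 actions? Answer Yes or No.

Yes

1. bind(e,f)  →  {at(e), clear(f), inpos(e), ready(a,a), ready(b,b), ready(d,d), ready(f,d), ready(f,f)}
2. push(f,b)  →  {at(e), clear(f), inpos(e), inpos(f), ready(a,a), ready(b,b), ready(d,d), ready(f,d), ready(f,f)}
3. push(a,b)  →  {at(e), clear(f), inpos(a), inpos(e), inpos(f), ready(a,a), ready(b,b), ready(d,d), ready(f,d), ready(f,f)}
optimal plan length = 3; 3 ≤ 5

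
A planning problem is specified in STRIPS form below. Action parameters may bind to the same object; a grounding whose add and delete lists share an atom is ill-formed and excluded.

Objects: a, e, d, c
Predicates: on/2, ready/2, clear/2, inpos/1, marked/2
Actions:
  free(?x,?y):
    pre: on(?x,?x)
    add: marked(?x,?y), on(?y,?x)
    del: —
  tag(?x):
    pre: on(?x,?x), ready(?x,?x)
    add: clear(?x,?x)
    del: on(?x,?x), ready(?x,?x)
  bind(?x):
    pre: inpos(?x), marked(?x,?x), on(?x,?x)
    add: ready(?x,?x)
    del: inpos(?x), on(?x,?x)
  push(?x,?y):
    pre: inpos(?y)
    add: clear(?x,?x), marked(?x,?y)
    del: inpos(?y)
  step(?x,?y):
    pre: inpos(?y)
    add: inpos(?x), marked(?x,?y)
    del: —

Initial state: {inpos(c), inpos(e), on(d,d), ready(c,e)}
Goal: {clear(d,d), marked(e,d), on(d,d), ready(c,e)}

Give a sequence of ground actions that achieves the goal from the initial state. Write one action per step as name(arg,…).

1. push(d,e)  →  {clear(d,d), inpos(c), marked(d,e), on(d,d), ready(c,e)}
2. step(d,c)  →  {clear(d,d), inpos(c), inpos(d), marked(d,c), marked(d,e), on(d,d), ready(c,e)}
3. push(e,d)  →  {clear(d,d), clear(e,e), inpos(c), marked(d,c), marked(d,e), marked(e,d), on(d,d), ready(c,e)}

push(d,e); step(d,c); push(e,d)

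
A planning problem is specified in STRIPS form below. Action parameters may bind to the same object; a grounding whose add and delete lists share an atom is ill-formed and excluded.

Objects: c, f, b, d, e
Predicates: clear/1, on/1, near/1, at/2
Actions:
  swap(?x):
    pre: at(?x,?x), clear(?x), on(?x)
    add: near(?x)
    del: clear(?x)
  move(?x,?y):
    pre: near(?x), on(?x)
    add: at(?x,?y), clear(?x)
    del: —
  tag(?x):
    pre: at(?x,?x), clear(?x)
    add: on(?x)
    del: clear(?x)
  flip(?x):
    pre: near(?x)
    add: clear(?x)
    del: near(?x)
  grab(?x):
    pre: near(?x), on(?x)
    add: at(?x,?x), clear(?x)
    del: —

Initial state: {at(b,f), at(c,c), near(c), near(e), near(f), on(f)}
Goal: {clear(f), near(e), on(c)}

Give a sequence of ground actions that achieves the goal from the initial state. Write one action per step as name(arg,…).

1. move(f,c)  →  {at(b,f), at(c,c), at(f,c), clear(f), near(c), near(e), near(f), on(f)}
2. flip(c)  →  {at(b,f), at(c,c), at(f,c), clear(c), clear(f), near(e), near(f), on(f)}
3. tag(c)  →  {at(b,f), at(c,c), at(f,c), clear(f), near(e), near(f), on(c), on(f)}

move(f,c); flip(c); tag(c)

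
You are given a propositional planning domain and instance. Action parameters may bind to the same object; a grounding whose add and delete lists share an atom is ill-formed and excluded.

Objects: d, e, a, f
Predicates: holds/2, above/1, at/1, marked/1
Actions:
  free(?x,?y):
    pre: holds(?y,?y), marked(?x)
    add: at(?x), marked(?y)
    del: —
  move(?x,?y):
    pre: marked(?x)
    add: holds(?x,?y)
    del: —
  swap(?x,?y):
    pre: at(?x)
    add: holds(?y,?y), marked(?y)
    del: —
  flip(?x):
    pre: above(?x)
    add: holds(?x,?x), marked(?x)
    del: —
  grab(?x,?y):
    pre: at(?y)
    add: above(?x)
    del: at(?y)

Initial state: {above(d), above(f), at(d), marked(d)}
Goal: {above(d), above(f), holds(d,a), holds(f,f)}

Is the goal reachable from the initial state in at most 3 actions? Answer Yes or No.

Yes

1. move(d,a)  →  {above(d), above(f), at(d), holds(d,a), marked(d)}
2. swap(d,f)  →  {above(d), above(f), at(d), holds(d,a), holds(f,f), marked(d), marked(f)}
optimal plan length = 2; 2 ≤ 3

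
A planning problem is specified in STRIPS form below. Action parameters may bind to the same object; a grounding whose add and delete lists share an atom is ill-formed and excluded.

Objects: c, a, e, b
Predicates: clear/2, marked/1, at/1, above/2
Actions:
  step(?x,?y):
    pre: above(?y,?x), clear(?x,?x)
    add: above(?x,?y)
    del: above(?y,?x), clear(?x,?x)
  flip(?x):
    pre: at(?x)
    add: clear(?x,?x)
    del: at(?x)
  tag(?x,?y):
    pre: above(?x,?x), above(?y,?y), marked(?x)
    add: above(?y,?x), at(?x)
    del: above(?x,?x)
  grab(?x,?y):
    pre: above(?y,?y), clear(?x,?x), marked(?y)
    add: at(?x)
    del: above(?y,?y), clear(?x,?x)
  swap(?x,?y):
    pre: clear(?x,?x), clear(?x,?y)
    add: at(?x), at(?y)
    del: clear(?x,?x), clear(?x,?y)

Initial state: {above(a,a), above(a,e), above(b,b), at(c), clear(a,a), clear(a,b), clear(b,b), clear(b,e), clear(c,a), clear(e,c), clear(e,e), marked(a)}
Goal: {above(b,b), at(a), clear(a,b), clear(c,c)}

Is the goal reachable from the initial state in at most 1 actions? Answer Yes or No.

No

1. flip(c)  →  {above(a,a), above(a,e), above(b,b), clear(a,a), clear(a,b), clear(b,b), clear(b,e), clear(c,a), clear(c,c), clear(e,c), clear(e,e), marked(a)}
2. tag(a,b)  →  {above(a,e), above(b,a), above(b,b), at(a), clear(a,a), clear(a,b), clear(b,b), clear(b,e), clear(c,a), clear(c,c), clear(e,c), clear(e,e), marked(a)}
optimal plan length = 2; 2 > 1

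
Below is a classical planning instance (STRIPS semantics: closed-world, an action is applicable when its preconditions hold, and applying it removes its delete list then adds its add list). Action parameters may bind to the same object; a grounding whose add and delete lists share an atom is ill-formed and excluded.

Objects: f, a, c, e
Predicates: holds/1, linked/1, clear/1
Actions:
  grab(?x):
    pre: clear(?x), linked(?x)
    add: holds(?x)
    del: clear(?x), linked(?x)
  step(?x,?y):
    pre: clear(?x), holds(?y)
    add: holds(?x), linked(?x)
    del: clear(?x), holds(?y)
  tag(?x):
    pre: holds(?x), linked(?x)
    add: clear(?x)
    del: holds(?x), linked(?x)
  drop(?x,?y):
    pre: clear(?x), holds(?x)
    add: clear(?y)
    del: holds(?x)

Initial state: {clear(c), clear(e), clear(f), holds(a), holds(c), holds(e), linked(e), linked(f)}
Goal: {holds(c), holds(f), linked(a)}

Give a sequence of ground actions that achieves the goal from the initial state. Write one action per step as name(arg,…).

grab(f); drop(c,a); step(a,e); step(c,a)

1. grab(f)  →  {clear(c), clear(e), holds(a), holds(c), holds(e), holds(f), linked(e)}
2. drop(c,a)  →  {clear(a), clear(c), clear(e), holds(a), holds(e), holds(f), linked(e)}
3. step(a,e)  →  {clear(c), clear(e), holds(a), holds(f), linked(a), linked(e)}
4. step(c,a)  →  {clear(e), holds(c), holds(f), linked(a), linked(c), linked(e)}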